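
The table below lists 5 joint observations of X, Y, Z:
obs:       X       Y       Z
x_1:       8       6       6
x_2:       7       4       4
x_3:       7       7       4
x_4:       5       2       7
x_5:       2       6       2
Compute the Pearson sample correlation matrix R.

Step 1 — column means:
  mean(X) = (8 + 7 + 7 + 5 + 2) / 5 = 29/5 = 5.8
  mean(Y) = (6 + 4 + 7 + 2 + 6) / 5 = 25/5 = 5
  mean(Z) = (6 + 4 + 4 + 7 + 2) / 5 = 23/5 = 4.6

Step 2 — sample variances and covariances s[i,j] = (1/(n-1)) · Σ_k (x_{k,i} - mean_i) · (x_{k,j} - mean_j), with n-1 = 4:
  s[X,X] = ((2.2)·(2.2) + (1.2)·(1.2) + (1.2)·(1.2) + (-0.8)·(-0.8) + (-3.8)·(-3.8)) / 4 = 22.8/4 = 5.7
  s[X,Y] = ((2.2)·(1) + (1.2)·(-1) + (1.2)·(2) + (-0.8)·(-3) + (-3.8)·(1)) / 4 = 2/4 = 0.5
  s[X,Z] = ((2.2)·(1.4) + (1.2)·(-0.6) + (1.2)·(-0.6) + (-0.8)·(2.4) + (-3.8)·(-2.6)) / 4 = 9.6/4 = 2.4
  s[Y,Y] = ((1)·(1) + (-1)·(-1) + (2)·(2) + (-3)·(-3) + (1)·(1)) / 4 = 16/4 = 4
  s[Y,Z] = ((1)·(1.4) + (-1)·(-0.6) + (2)·(-0.6) + (-3)·(2.4) + (1)·(-2.6)) / 4 = -9/4 = -2.25
  s[Z,Z] = ((1.4)·(1.4) + (-0.6)·(-0.6) + (-0.6)·(-0.6) + (2.4)·(2.4) + (-2.6)·(-2.6)) / 4 = 15.2/4 = 3.8
  Sample standard deviations s_i = √(s[i,i]):
  s(X) = √(5.7) = 2.3875
  s(Y) = √(4) = 2
  s(Z) = √(3.8) = 1.9494

Step 3 — r_{ij} = s_{ij} / (s_i · s_j):
  r[X,X] = 1 (diagonal).
  r[X,Y] = 0.5 / (2.3875 · 2) = 0.5 / 4.7749 = 0.1047
  r[X,Z] = 2.4 / (2.3875 · 1.9494) = 2.4 / 4.654 = 0.5157
  r[Y,Y] = 1 (diagonal).
  r[Y,Z] = -2.25 / (2 · 1.9494) = -2.25 / 3.8987 = -0.5771
  r[Z,Z] = 1 (diagonal).

R is symmetric with unit diagonal. Assembling:

R = [[1, 0.1047, 0.5157],
 [0.1047, 1, -0.5771],
 [0.5157, -0.5771, 1]]


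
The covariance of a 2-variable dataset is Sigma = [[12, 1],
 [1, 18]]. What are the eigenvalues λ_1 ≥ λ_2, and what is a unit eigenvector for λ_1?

Step 1 — characteristic polynomial of 2×2 Sigma:
  det(Sigma - λI) = λ² - trace · λ + det = 0.
  trace = 12 + 18 = 30, det = 12·18 - (1)² = 215.
Step 2 — discriminant:
  Δ = trace² - 4·det = 900 - 860 = 40.
Step 3 — eigenvalues:
  λ = (trace ± √Δ)/2 = (30 ± 6.3246)/2,
  λ_1 = 18.1623,  λ_2 = 11.8377.

Step 4 — unit eigenvector for λ_1: solve (Sigma - λ_1 I)v = 0. First row:
  (12 - 18.1623)·v_x + (1)·v_y = 0, i.e. (-6.1623)·v_x + (1)·v_y = 0,
  so v ∝ (b, λ_1 - a) = (1, 6.1623) = u.
  ||u|| = √((1)² + (6.1623)²) = √(38.9737) ≈ 6.2429,
  v_1 = u/||u|| ≈ (0.1602, 0.9871) (||v_1|| = 1).

λ_1 = 18.1623,  λ_2 = 11.8377;  v_1 ≈ (0.1602, 0.9871)


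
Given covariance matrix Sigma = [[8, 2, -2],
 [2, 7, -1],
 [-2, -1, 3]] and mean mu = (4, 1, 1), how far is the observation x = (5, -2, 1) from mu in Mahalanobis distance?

Step 1 — centre the observation: (x - mu) = (1, -3, 0).

Step 2 — invert Sigma (cofactor / det for 3×3, or solve directly):
  Sigma^{-1} = [[0.1562, -0.0312, 0.0938],
 [-0.0312, 0.1562, 0.0312],
 [0.0938, 0.0312, 0.4062]].

Step 3 — form the quadratic (x - mu)^T · Sigma^{-1} · (x - mu):
  Sigma^{-1} · (x - mu) = (0.25, -0.5, 0).
  (x - mu)^T · [Sigma^{-1} · (x - mu)] = (1)·(0.25) + (-3)·(-0.5) + (0)·(0) = 1.75.

Step 4 — take square root: d = √(1.75) ≈ 1.3229.

d(x, mu) = √(1.75) ≈ 1.3229


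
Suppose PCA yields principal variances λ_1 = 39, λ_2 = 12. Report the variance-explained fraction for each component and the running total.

Step 1 — total variance = trace(Sigma) = Σ λ_i = 39 + 12 = 51.

Step 2 — fraction explained by component i = λ_i / Σ λ:
  PC1: 39/51 = 0.7647
  PC2: 12/51 = 0.2353

Step 3 — cumulative fraction after k components = (λ_1 + ... + λ_k) / Σ λ:
  k = 1: 39/51 = 0.7647
  k = 2: (39 + 12)/51 = 51/51 = 1

Summary (fraction, with percent):

explained: PC1 0.7647 (76.47%), PC2 0.2353 (23.53%);  cumulative: 0.7647, 1


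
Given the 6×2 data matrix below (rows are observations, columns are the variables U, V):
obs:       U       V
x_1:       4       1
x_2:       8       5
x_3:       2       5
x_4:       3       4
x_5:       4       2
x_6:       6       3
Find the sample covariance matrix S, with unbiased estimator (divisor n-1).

Step 1 — column means:
  mean(U) = (4 + 8 + 2 + 3 + 4 + 6) / 6 = 27/6 = 4.5
  mean(V) = (1 + 5 + 5 + 4 + 2 + 3) / 6 = 20/6 = 3.3333

Step 2 — sample covariance S[i,j] = (1/(n-1)) · Σ_k (x_{k,i} - mean_i) · (x_{k,j} - mean_j), with n-1 = 5.
  S[U,U] = ((-0.5)·(-0.5) + (3.5)·(3.5) + (-2.5)·(-2.5) + (-1.5)·(-1.5) + (-0.5)·(-0.5) + (1.5)·(1.5)) / 5 = 23.5/5 = 4.7
  S[U,V] = ((-0.5)·(-2.3333) + (3.5)·(1.6667) + (-2.5)·(1.6667) + (-1.5)·(0.6667) + (-0.5)·(-1.3333) + (1.5)·(-0.3333)) / 5 = 2/5 = 0.4
  S[V,V] = ((-2.3333)·(-2.3333) + (1.6667)·(1.6667) + (1.6667)·(1.6667) + (0.6667)·(0.6667) + (-1.3333)·(-1.3333) + (-0.3333)·(-0.3333)) / 5 = 13.3333/5 = 2.6667

S is symmetric (S[j,i] = S[i,j]). Assembling:

S = [[4.7, 0.4],
 [0.4, 2.6667]]


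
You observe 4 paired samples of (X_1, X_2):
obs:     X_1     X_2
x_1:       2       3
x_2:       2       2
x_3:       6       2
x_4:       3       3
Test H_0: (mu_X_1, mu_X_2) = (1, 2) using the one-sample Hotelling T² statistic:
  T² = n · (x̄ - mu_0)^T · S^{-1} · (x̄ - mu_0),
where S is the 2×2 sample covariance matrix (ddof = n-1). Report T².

Step 1 — sample mean vector:
  mean(X_1) = (2 + 2 + 6 + 3) / 4 = 13/4 = 3.25
  mean(X_2) = (3 + 2 + 2 + 3) / 4 = 10/4 = 2.5
  x̄ = (3.25, 2.5),  deviation x̄ - mu_0 = (3.25, 2.5) - (1, 2) = (2.25, 0.5).

Step 2 — sample covariance matrix, S[i,j] = (1/(n-1)) · Σ_k (x_{k,i} - mean_i) · (x_{k,j} - mean_j), divisor n-1 = 3:
  S[X_1,X_1] = ((-1.25)·(-1.25) + (-1.25)·(-1.25) + (2.75)·(2.75) + (-0.25)·(-0.25)) / 3 = 10.75/3 = 3.5833
  S[X_1,X_2] = ((-1.25)·(0.5) + (-1.25)·(-0.5) + (2.75)·(-0.5) + (-0.25)·(0.5)) / 3 = -1.5/3 = -0.5
  S[X_2,X_2] = ((0.5)·(0.5) + (-0.5)·(-0.5) + (-0.5)·(-0.5) + (0.5)·(0.5)) / 3 = 1/3 = 0.3333
  S = [[3.5833, -0.5],
 [-0.5, 0.3333]].

Step 3 — invert S. det(S) = 3.5833·0.3333 - (-0.5)² = 0.9444.
  S^{-1} = (1/det) · [[d, -b], [-b, a]] = [[0.3529, 0.5294],
 [0.5294, 3.7941]].

Step 4 — quadratic form (x̄ - mu_0)^T · S^{-1} · (x̄ - mu_0):
  S^{-1} · (x̄ - mu_0) = (1.0588, 3.0882),
  (x̄ - mu_0)^T · [...] = (2.25)·(1.0588) + (0.5)·(3.0882) = 3.9265.

Step 5 — scale by n: T² = 4 · 3.9265 = 15.7059.

T² ≈ 15.7059


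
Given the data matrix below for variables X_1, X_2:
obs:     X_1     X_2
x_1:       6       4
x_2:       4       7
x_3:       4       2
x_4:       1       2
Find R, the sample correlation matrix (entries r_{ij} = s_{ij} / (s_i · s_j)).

Step 1 — column means:
  mean(X_1) = (6 + 4 + 4 + 1) / 4 = 15/4 = 3.75
  mean(X_2) = (4 + 7 + 2 + 2) / 4 = 15/4 = 3.75

Step 2 — sample variances and covariances s[i,j] = (1/(n-1)) · Σ_k (x_{k,i} - mean_i) · (x_{k,j} - mean_j), with n-1 = 3:
  s[X_1,X_1] = ((2.25)·(2.25) + (0.25)·(0.25) + (0.25)·(0.25) + (-2.75)·(-2.75)) / 3 = 12.75/3 = 4.25
  s[X_1,X_2] = ((2.25)·(0.25) + (0.25)·(3.25) + (0.25)·(-1.75) + (-2.75)·(-1.75)) / 3 = 5.75/3 = 1.9167
  s[X_2,X_2] = ((0.25)·(0.25) + (3.25)·(3.25) + (-1.75)·(-1.75) + (-1.75)·(-1.75)) / 3 = 16.75/3 = 5.5833
  Sample standard deviations s_i = √(s[i,i]):
  s(X_1) = √(4.25) = 2.0616
  s(X_2) = √(5.5833) = 2.3629

Step 3 — r_{ij} = s_{ij} / (s_i · s_j):
  r[X_1,X_1] = 1 (diagonal).
  r[X_1,X_2] = 1.9167 / (2.0616 · 2.3629) = 1.9167 / 4.8713 = 0.3935
  r[X_2,X_2] = 1 (diagonal).

R is symmetric with unit diagonal. Assembling:

R = [[1, 0.3935],
 [0.3935, 1]]


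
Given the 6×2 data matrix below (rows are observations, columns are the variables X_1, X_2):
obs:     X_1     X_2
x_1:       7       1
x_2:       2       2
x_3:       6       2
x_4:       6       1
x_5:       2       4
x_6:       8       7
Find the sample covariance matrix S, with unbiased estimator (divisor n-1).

Step 1 — column means:
  mean(X_1) = (7 + 2 + 6 + 6 + 2 + 8) / 6 = 31/6 = 5.1667
  mean(X_2) = (1 + 2 + 2 + 1 + 4 + 7) / 6 = 17/6 = 2.8333

Step 2 — sample covariance S[i,j] = (1/(n-1)) · Σ_k (x_{k,i} - mean_i) · (x_{k,j} - mean_j), with n-1 = 5.
  S[X_1,X_1] = ((1.8333)·(1.8333) + (-3.1667)·(-3.1667) + (0.8333)·(0.8333) + (0.8333)·(0.8333) + (-3.1667)·(-3.1667) + (2.8333)·(2.8333)) / 5 = 32.8333/5 = 6.5667
  S[X_1,X_2] = ((1.8333)·(-1.8333) + (-3.1667)·(-0.8333) + (0.8333)·(-0.8333) + (0.8333)·(-1.8333) + (-3.1667)·(1.1667) + (2.8333)·(4.1667)) / 5 = 5.1667/5 = 1.0333
  S[X_2,X_2] = ((-1.8333)·(-1.8333) + (-0.8333)·(-0.8333) + (-0.8333)·(-0.8333) + (-1.8333)·(-1.8333) + (1.1667)·(1.1667) + (4.1667)·(4.1667)) / 5 = 26.8333/5 = 5.3667

S is symmetric (S[j,i] = S[i,j]). Assembling:

S = [[6.5667, 1.0333],
 [1.0333, 5.3667]]


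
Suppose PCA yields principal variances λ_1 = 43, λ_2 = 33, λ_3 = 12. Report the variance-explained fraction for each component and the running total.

Step 1 — total variance = trace(Sigma) = Σ λ_i = 43 + 33 + 12 = 88.

Step 2 — fraction explained by component i = λ_i / Σ λ:
  PC1: 43/88 = 0.4886
  PC2: 33/88 = 0.375
  PC3: 12/88 = 0.1364

Step 3 — cumulative fraction after k components = (λ_1 + ... + λ_k) / Σ λ:
  k = 1: 43/88 = 0.4886
  k = 2: (43 + 33)/88 = 76/88 = 0.8636
  k = 3: (43 + 33 + 12)/88 = 88/88 = 1

Summary (fraction, with percent):

explained: PC1 0.4886 (48.86%), PC2 0.375 (37.5%), PC3 0.1364 (13.64%);  cumulative: 0.4886, 0.8636, 1


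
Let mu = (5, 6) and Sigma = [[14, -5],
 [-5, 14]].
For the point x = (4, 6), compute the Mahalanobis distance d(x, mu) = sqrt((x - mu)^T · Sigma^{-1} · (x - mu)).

Step 1 — centre the observation: (x - mu) = (-1, 0).

Step 2 — invert Sigma. det(Sigma) = 14·14 - (-5)² = 171.
  Sigma^{-1} = (1/det) · [[d, -b], [-b, a]] = [[0.0819, 0.0292],
 [0.0292, 0.0819]].

Step 3 — form the quadratic (x - mu)^T · Sigma^{-1} · (x - mu):
  Sigma^{-1} · (x - mu) = (-0.0819, -0.0292).
  (x - mu)^T · [Sigma^{-1} · (x - mu)] = (-1)·(-0.0819) + (0)·(-0.0292) = 0.0819.

Step 4 — take square root: d = √(0.0819) ≈ 0.2861.

d(x, mu) = √(0.0819) ≈ 0.2861


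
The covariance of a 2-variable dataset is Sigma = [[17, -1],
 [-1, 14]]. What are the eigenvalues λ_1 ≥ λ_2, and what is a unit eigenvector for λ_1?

Step 1 — characteristic polynomial of 2×2 Sigma:
  det(Sigma - λI) = λ² - trace · λ + det = 0.
  trace = 17 + 14 = 31, det = 17·14 - (-1)² = 237.
Step 2 — discriminant:
  Δ = trace² - 4·det = 961 - 948 = 13.
Step 3 — eigenvalues:
  λ = (trace ± √Δ)/2 = (31 ± 3.6056)/2,
  λ_1 = 17.3028,  λ_2 = 13.6972.

Step 4 — unit eigenvector for λ_1: solve (Sigma - λ_1 I)v = 0. First row:
  (17 - 17.3028)·v_x + (-1)·v_y = 0, i.e. (-0.3028)·v_x + (-1)·v_y = 0,
  so v ∝ (b, λ_1 - a) = (-1, 0.3028); multiply by -1 so the first entry is positive: u = (1, -0.3028).
  ||u|| = √((1)² + (-0.3028)²) = √(1.0917) ≈ 1.0448,
  v_1 = u/||u|| ≈ (0.9571, -0.2898) (||v_1|| = 1).

λ_1 = 17.3028,  λ_2 = 13.6972;  v_1 ≈ (0.9571, -0.2898)


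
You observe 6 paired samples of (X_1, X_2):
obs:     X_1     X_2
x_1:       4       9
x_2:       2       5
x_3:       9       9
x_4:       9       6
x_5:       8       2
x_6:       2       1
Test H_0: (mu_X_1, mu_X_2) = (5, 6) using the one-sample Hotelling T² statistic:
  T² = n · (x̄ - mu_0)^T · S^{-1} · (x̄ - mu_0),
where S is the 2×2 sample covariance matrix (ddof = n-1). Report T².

Step 1 — sample mean vector:
  mean(X_1) = (4 + 2 + 9 + 9 + 8 + 2) / 6 = 34/6 = 5.6667
  mean(X_2) = (9 + 5 + 9 + 6 + 2 + 1) / 6 = 32/6 = 5.3333
  x̄ = (5.6667, 5.3333),  deviation x̄ - mu_0 = (5.6667, 5.3333) - (5, 6) = (0.6667, -0.6667).

Step 2 — sample covariance matrix, S[i,j] = (1/(n-1)) · Σ_k (x_{k,i} - mean_i) · (x_{k,j} - mean_j), divisor n-1 = 5:
  S[X_1,X_1] = ((-1.6667)·(-1.6667) + (-3.6667)·(-3.6667) + (3.3333)·(3.3333) + (3.3333)·(3.3333) + (2.3333)·(2.3333) + (-3.6667)·(-3.6667)) / 5 = 57.3333/5 = 11.4667
  S[X_1,X_2] = ((-1.6667)·(3.6667) + (-3.6667)·(-0.3333) + (3.3333)·(3.6667) + (3.3333)·(0.6667) + (2.3333)·(-3.3333) + (-3.6667)·(-4.3333)) / 5 = 17.6667/5 = 3.5333
  S[X_2,X_2] = ((3.6667)·(3.6667) + (-0.3333)·(-0.3333) + (3.6667)·(3.6667) + (0.6667)·(0.6667) + (-3.3333)·(-3.3333) + (-4.3333)·(-4.3333)) / 5 = 57.3333/5 = 11.4667
  S = [[11.4667, 3.5333],
 [3.5333, 11.4667]].

Step 3 — invert S. det(S) = 11.4667·11.4667 - (3.5333)² = 119.
  S^{-1} = (1/det) · [[d, -b], [-b, a]] = [[0.0964, -0.0297],
 [-0.0297, 0.0964]].

Step 4 — quadratic form (x̄ - mu_0)^T · S^{-1} · (x̄ - mu_0):
  S^{-1} · (x̄ - mu_0) = (0.084, -0.084),
  (x̄ - mu_0)^T · [...] = (0.6667)·(0.084) + (-0.6667)·(-0.084) = 0.112.

Step 5 — scale by n: T² = 6 · 0.112 = 0.6723.

T² ≈ 0.6723


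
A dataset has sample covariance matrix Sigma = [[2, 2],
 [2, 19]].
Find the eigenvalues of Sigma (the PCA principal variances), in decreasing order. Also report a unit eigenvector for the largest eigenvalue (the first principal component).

Step 1 — characteristic polynomial of 2×2 Sigma:
  det(Sigma - λI) = λ² - trace · λ + det = 0.
  trace = 2 + 19 = 21, det = 2·19 - (2)² = 34.
Step 2 — discriminant:
  Δ = trace² - 4·det = 441 - 136 = 305.
Step 3 — eigenvalues:
  λ = (trace ± √Δ)/2 = (21 ± 17.4642)/2,
  λ_1 = 19.2321,  λ_2 = 1.7679.

Step 4 — unit eigenvector for λ_1: solve (Sigma - λ_1 I)v = 0. First row:
  (2 - 19.2321)·v_x + (2)·v_y = 0, i.e. (-17.2321)·v_x + (2)·v_y = 0,
  so v ∝ (b, λ_1 - a) = (2, 17.2321) = u.
  ||u|| = √((2)² + (17.2321)²) = √(300.9461) ≈ 17.3478,
  v_1 = u/||u|| ≈ (0.1153, 0.9933) (||v_1|| = 1).

λ_1 = 19.2321,  λ_2 = 1.7679;  v_1 ≈ (0.1153, 0.9933)


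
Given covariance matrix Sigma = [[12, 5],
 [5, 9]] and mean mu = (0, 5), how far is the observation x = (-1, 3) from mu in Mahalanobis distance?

Step 1 — centre the observation: (x - mu) = (-1, -2).

Step 2 — invert Sigma. det(Sigma) = 12·9 - (5)² = 83.
  Sigma^{-1} = (1/det) · [[d, -b], [-b, a]] = [[0.1084, -0.0602],
 [-0.0602, 0.1446]].

Step 3 — form the quadratic (x - mu)^T · Sigma^{-1} · (x - mu):
  Sigma^{-1} · (x - mu) = (0.012, -0.2289).
  (x - mu)^T · [Sigma^{-1} · (x - mu)] = (-1)·(0.012) + (-2)·(-0.2289) = 0.4458.

Step 4 — take square root: d = √(0.4458) ≈ 0.6677.

d(x, mu) = √(0.4458) ≈ 0.6677


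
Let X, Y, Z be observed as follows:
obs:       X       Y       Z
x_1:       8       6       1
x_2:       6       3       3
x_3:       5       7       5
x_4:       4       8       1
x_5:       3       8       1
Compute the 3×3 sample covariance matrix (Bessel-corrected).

Step 1 — column means:
  mean(X) = (8 + 6 + 5 + 4 + 3) / 5 = 26/5 = 5.2
  mean(Y) = (6 + 3 + 7 + 8 + 8) / 5 = 32/5 = 6.4
  mean(Z) = (1 + 3 + 5 + 1 + 1) / 5 = 11/5 = 2.2

Step 2 — sample covariance S[i,j] = (1/(n-1)) · Σ_k (x_{k,i} - mean_i) · (x_{k,j} - mean_j), with n-1 = 4.
  S[X,X] = ((2.8)·(2.8) + (0.8)·(0.8) + (-0.2)·(-0.2) + (-1.2)·(-1.2) + (-2.2)·(-2.2)) / 4 = 14.8/4 = 3.7
  S[X,Y] = ((2.8)·(-0.4) + (0.8)·(-3.4) + (-0.2)·(0.6) + (-1.2)·(1.6) + (-2.2)·(1.6)) / 4 = -9.4/4 = -2.35
  S[X,Z] = ((2.8)·(-1.2) + (0.8)·(0.8) + (-0.2)·(2.8) + (-1.2)·(-1.2) + (-2.2)·(-1.2)) / 4 = 0.8/4 = 0.2
  S[Y,Y] = ((-0.4)·(-0.4) + (-3.4)·(-3.4) + (0.6)·(0.6) + (1.6)·(1.6) + (1.6)·(1.6)) / 4 = 17.2/4 = 4.3
  S[Y,Z] = ((-0.4)·(-1.2) + (-3.4)·(0.8) + (0.6)·(2.8) + (1.6)·(-1.2) + (1.6)·(-1.2)) / 4 = -4.4/4 = -1.1
  S[Z,Z] = ((-1.2)·(-1.2) + (0.8)·(0.8) + (2.8)·(2.8) + (-1.2)·(-1.2) + (-1.2)·(-1.2)) / 4 = 12.8/4 = 3.2

S is symmetric (S[j,i] = S[i,j]). Assembling:

S = [[3.7, -2.35, 0.2],
 [-2.35, 4.3, -1.1],
 [0.2, -1.1, 3.2]]


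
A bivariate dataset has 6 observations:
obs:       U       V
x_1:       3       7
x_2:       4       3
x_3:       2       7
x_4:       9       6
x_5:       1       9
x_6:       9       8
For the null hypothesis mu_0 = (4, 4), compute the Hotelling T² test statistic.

Step 1 — sample mean vector:
  mean(U) = (3 + 4 + 2 + 9 + 1 + 9) / 6 = 28/6 = 4.6667
  mean(V) = (7 + 3 + 7 + 6 + 9 + 8) / 6 = 40/6 = 6.6667
  x̄ = (4.6667, 6.6667),  deviation x̄ - mu_0 = (4.6667, 6.6667) - (4, 4) = (0.6667, 2.6667).

Step 2 — sample covariance matrix, S[i,j] = (1/(n-1)) · Σ_k (x_{k,i} - mean_i) · (x_{k,j} - mean_j), divisor n-1 = 5:
  S[U,U] = ((-1.6667)·(-1.6667) + (-0.6667)·(-0.6667) + (-2.6667)·(-2.6667) + (4.3333)·(4.3333) + (-3.6667)·(-3.6667) + (4.3333)·(4.3333)) / 5 = 61.3333/5 = 12.2667
  S[U,V] = ((-1.6667)·(0.3333) + (-0.6667)·(-3.6667) + (-2.6667)·(0.3333) + (4.3333)·(-0.6667) + (-3.6667)·(2.3333) + (4.3333)·(1.3333)) / 5 = -4.6667/5 = -0.9333
  S[V,V] = ((0.3333)·(0.3333) + (-3.6667)·(-3.6667) + (0.3333)·(0.3333) + (-0.6667)·(-0.6667) + (2.3333)·(2.3333) + (1.3333)·(1.3333)) / 5 = 21.3333/5 = 4.2667
  S = [[12.2667, -0.9333],
 [-0.9333, 4.2667]].

Step 3 — invert S. det(S) = 12.2667·4.2667 - (-0.9333)² = 51.4667.
  S^{-1} = (1/det) · [[d, -b], [-b, a]] = [[0.0829, 0.0181],
 [0.0181, 0.2383]].

Step 4 — quadratic form (x̄ - mu_0)^T · S^{-1} · (x̄ - mu_0):
  S^{-1} · (x̄ - mu_0) = (0.1036, 0.6477),
  (x̄ - mu_0)^T · [...] = (0.6667)·(0.1036) + (2.6667)·(0.6477) = 1.7962.

Step 5 — scale by n: T² = 6 · 1.7962 = 10.7772.

T² ≈ 10.7772


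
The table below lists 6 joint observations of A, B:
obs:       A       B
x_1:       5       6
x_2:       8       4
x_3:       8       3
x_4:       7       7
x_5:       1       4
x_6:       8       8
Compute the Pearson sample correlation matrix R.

Step 1 — column means:
  mean(A) = (5 + 8 + 8 + 7 + 1 + 8) / 6 = 37/6 = 6.1667
  mean(B) = (6 + 4 + 3 + 7 + 4 + 8) / 6 = 32/6 = 5.3333

Step 2 — sample variances and covariances s[i,j] = (1/(n-1)) · Σ_k (x_{k,i} - mean_i) · (x_{k,j} - mean_j), with n-1 = 5:
  s[A,A] = ((-1.1667)·(-1.1667) + (1.8333)·(1.8333) + (1.8333)·(1.8333) + (0.8333)·(0.8333) + (-5.1667)·(-5.1667) + (1.8333)·(1.8333)) / 5 = 38.8333/5 = 7.7667
  s[A,B] = ((-1.1667)·(0.6667) + (1.8333)·(-1.3333) + (1.8333)·(-2.3333) + (0.8333)·(1.6667) + (-5.1667)·(-1.3333) + (1.8333)·(2.6667)) / 5 = 5.6667/5 = 1.1333
  s[B,B] = ((0.6667)·(0.6667) + (-1.3333)·(-1.3333) + (-2.3333)·(-2.3333) + (1.6667)·(1.6667) + (-1.3333)·(-1.3333) + (2.6667)·(2.6667)) / 5 = 19.3333/5 = 3.8667
  Sample standard deviations s_i = √(s[i,i]):
  s(A) = √(7.7667) = 2.7869
  s(B) = √(3.8667) = 1.9664

Step 3 — r_{ij} = s_{ij} / (s_i · s_j):
  r[A,A] = 1 (diagonal).
  r[A,B] = 1.1333 / (2.7869 · 1.9664) = 1.1333 / 5.4801 = 0.2068
  r[B,B] = 1 (diagonal).

R is symmetric with unit diagonal. Assembling:

R = [[1, 0.2068],
 [0.2068, 1]]


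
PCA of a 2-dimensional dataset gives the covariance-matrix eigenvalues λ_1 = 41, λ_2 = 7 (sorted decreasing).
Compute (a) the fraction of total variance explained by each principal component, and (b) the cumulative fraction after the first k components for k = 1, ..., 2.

Step 1 — total variance = trace(Sigma) = Σ λ_i = 41 + 7 = 48.

Step 2 — fraction explained by component i = λ_i / Σ λ:
  PC1: 41/48 = 0.8542
  PC2: 7/48 = 0.1458

Step 3 — cumulative fraction after k components = (λ_1 + ... + λ_k) / Σ λ:
  k = 1: 41/48 = 0.8542
  k = 2: (41 + 7)/48 = 48/48 = 1

Summary (fraction, with percent):

explained: PC1 0.8542 (85.42%), PC2 0.1458 (14.58%);  cumulative: 0.8542, 1


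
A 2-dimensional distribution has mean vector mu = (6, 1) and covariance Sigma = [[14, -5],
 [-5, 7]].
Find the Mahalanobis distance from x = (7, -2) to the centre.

Step 1 — centre the observation: (x - mu) = (1, -3).

Step 2 — invert Sigma. det(Sigma) = 14·7 - (-5)² = 73.
  Sigma^{-1} = (1/det) · [[d, -b], [-b, a]] = [[0.0959, 0.0685],
 [0.0685, 0.1918]].

Step 3 — form the quadratic (x - mu)^T · Sigma^{-1} · (x - mu):
  Sigma^{-1} · (x - mu) = (-0.1096, -0.5068).
  (x - mu)^T · [Sigma^{-1} · (x - mu)] = (1)·(-0.1096) + (-3)·(-0.5068) = 1.411.

Step 4 — take square root: d = √(1.411) ≈ 1.1878.

d(x, mu) = √(1.411) ≈ 1.1878


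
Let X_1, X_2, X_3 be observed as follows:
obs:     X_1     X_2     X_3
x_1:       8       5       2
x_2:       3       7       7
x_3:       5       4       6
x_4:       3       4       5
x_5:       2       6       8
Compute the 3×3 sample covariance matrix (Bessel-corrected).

Step 1 — column means:
  mean(X_1) = (8 + 3 + 5 + 3 + 2) / 5 = 21/5 = 4.2
  mean(X_2) = (5 + 7 + 4 + 4 + 6) / 5 = 26/5 = 5.2
  mean(X_3) = (2 + 7 + 6 + 5 + 8) / 5 = 28/5 = 5.6

Step 2 — sample covariance S[i,j] = (1/(n-1)) · Σ_k (x_{k,i} - mean_i) · (x_{k,j} - mean_j), with n-1 = 4.
  S[X_1,X_1] = ((3.8)·(3.8) + (-1.2)·(-1.2) + (0.8)·(0.8) + (-1.2)·(-1.2) + (-2.2)·(-2.2)) / 4 = 22.8/4 = 5.7
  S[X_1,X_2] = ((3.8)·(-0.2) + (-1.2)·(1.8) + (0.8)·(-1.2) + (-1.2)·(-1.2) + (-2.2)·(0.8)) / 4 = -4.2/4 = -1.05
  S[X_1,X_3] = ((3.8)·(-3.6) + (-1.2)·(1.4) + (0.8)·(0.4) + (-1.2)·(-0.6) + (-2.2)·(2.4)) / 4 = -19.6/4 = -4.9
  S[X_2,X_2] = ((-0.2)·(-0.2) + (1.8)·(1.8) + (-1.2)·(-1.2) + (-1.2)·(-1.2) + (0.8)·(0.8)) / 4 = 6.8/4 = 1.7
  S[X_2,X_3] = ((-0.2)·(-3.6) + (1.8)·(1.4) + (-1.2)·(0.4) + (-1.2)·(-0.6) + (0.8)·(2.4)) / 4 = 5.4/4 = 1.35
  S[X_3,X_3] = ((-3.6)·(-3.6) + (1.4)·(1.4) + (0.4)·(0.4) + (-0.6)·(-0.6) + (2.4)·(2.4)) / 4 = 21.2/4 = 5.3

S is symmetric (S[j,i] = S[i,j]). Assembling:

S = [[5.7, -1.05, -4.9],
 [-1.05, 1.7, 1.35],
 [-4.9, 1.35, 5.3]]


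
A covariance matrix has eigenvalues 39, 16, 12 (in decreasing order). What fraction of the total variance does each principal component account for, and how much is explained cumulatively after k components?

Step 1 — total variance = trace(Sigma) = Σ λ_i = 39 + 16 + 12 = 67.

Step 2 — fraction explained by component i = λ_i / Σ λ:
  PC1: 39/67 = 0.5821
  PC2: 16/67 = 0.2388
  PC3: 12/67 = 0.1791

Step 3 — cumulative fraction after k components = (λ_1 + ... + λ_k) / Σ λ:
  k = 1: 39/67 = 0.5821
  k = 2: (39 + 16)/67 = 55/67 = 0.8209
  k = 3: (39 + 16 + 12)/67 = 67/67 = 1

Summary (fraction, with percent):

explained: PC1 0.5821 (58.21%), PC2 0.2388 (23.88%), PC3 0.1791 (17.91%);  cumulative: 0.5821, 0.8209, 1


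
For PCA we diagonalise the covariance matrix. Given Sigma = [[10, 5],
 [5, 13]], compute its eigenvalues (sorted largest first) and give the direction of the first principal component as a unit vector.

Step 1 — characteristic polynomial of 2×2 Sigma:
  det(Sigma - λI) = λ² - trace · λ + det = 0.
  trace = 10 + 13 = 23, det = 10·13 - (5)² = 105.
Step 2 — discriminant:
  Δ = trace² - 4·det = 529 - 420 = 109.
Step 3 — eigenvalues:
  λ = (trace ± √Δ)/2 = (23 ± 10.4403)/2,
  λ_1 = 16.7202,  λ_2 = 6.2798.

Step 4 — unit eigenvector for λ_1: solve (Sigma - λ_1 I)v = 0. First row:
  (10 - 16.7202)·v_x + (5)·v_y = 0, i.e. (-6.7202)·v_x + (5)·v_y = 0,
  so v ∝ (b, λ_1 - a) = (5, 6.7202) = u.
  ||u|| = √((5)² + (6.7202)²) = √(70.1605) ≈ 8.3762,
  v_1 = u/||u|| ≈ (0.5969, 0.8023) (||v_1|| = 1).

λ_1 = 16.7202,  λ_2 = 6.2798;  v_1 ≈ (0.5969, 0.8023)


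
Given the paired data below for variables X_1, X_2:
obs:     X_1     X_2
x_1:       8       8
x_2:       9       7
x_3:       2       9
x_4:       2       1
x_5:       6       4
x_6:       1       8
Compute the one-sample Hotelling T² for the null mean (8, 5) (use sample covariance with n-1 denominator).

Step 1 — sample mean vector:
  mean(X_1) = (8 + 9 + 2 + 2 + 6 + 1) / 6 = 28/6 = 4.6667
  mean(X_2) = (8 + 7 + 9 + 1 + 4 + 8) / 6 = 37/6 = 6.1667
  x̄ = (4.6667, 6.1667),  deviation x̄ - mu_0 = (4.6667, 6.1667) - (8, 5) = (-3.3333, 1.1667).

Step 2 — sample covariance matrix, S[i,j] = (1/(n-1)) · Σ_k (x_{k,i} - mean_i) · (x_{k,j} - mean_j), divisor n-1 = 5:
  S[X_1,X_1] = ((3.3333)·(3.3333) + (4.3333)·(4.3333) + (-2.6667)·(-2.6667) + (-2.6667)·(-2.6667) + (1.3333)·(1.3333) + (-3.6667)·(-3.6667)) / 5 = 59.3333/5 = 11.8667
  S[X_1,X_2] = ((3.3333)·(1.8333) + (4.3333)·(0.8333) + (-2.6667)·(2.8333) + (-2.6667)·(-5.1667) + (1.3333)·(-2.1667) + (-3.6667)·(1.8333)) / 5 = 6.3333/5 = 1.2667
  S[X_2,X_2] = ((1.8333)·(1.8333) + (0.8333)·(0.8333) + (2.8333)·(2.8333) + (-5.1667)·(-5.1667) + (-2.1667)·(-2.1667) + (1.8333)·(1.8333)) / 5 = 46.8333/5 = 9.3667
  S = [[11.8667, 1.2667],
 [1.2667, 9.3667]].

Step 3 — invert S. det(S) = 11.8667·9.3667 - (1.2667)² = 109.5467.
  S^{-1} = (1/det) · [[d, -b], [-b, a]] = [[0.0855, -0.0116],
 [-0.0116, 0.1083]].

Step 4 — quadratic form (x̄ - mu_0)^T · S^{-1} · (x̄ - mu_0):
  S^{-1} · (x̄ - mu_0) = (-0.2985, 0.1649),
  (x̄ - mu_0)^T · [...] = (-3.3333)·(-0.2985) + (1.1667)·(0.1649) = 1.1874.

Step 5 — scale by n: T² = 6 · 1.1874 = 7.1245.

T² ≈ 7.1245


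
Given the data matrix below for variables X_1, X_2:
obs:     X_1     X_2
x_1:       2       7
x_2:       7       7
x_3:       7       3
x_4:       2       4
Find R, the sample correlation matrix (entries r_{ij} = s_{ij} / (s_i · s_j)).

Step 1 — column means:
  mean(X_1) = (2 + 7 + 7 + 2) / 4 = 18/4 = 4.5
  mean(X_2) = (7 + 7 + 3 + 4) / 4 = 21/4 = 5.25

Step 2 — sample variances and covariances s[i,j] = (1/(n-1)) · Σ_k (x_{k,i} - mean_i) · (x_{k,j} - mean_j), with n-1 = 3:
  s[X_1,X_1] = ((-2.5)·(-2.5) + (2.5)·(2.5) + (2.5)·(2.5) + (-2.5)·(-2.5)) / 3 = 25/3 = 8.3333
  s[X_1,X_2] = ((-2.5)·(1.75) + (2.5)·(1.75) + (2.5)·(-2.25) + (-2.5)·(-1.25)) / 3 = -2.5/3 = -0.8333
  s[X_2,X_2] = ((1.75)·(1.75) + (1.75)·(1.75) + (-2.25)·(-2.25) + (-1.25)·(-1.25)) / 3 = 12.75/3 = 4.25
  Sample standard deviations s_i = √(s[i,i]):
  s(X_1) = √(8.3333) = 2.8868
  s(X_2) = √(4.25) = 2.0616

Step 3 — r_{ij} = s_{ij} / (s_i · s_j):
  r[X_1,X_1] = 1 (diagonal).
  r[X_1,X_2] = -0.8333 / (2.8868 · 2.0616) = -0.8333 / 5.9512 = -0.14
  r[X_2,X_2] = 1 (diagonal).

R is symmetric with unit diagonal. Assembling:

R = [[1, -0.14],
 [-0.14, 1]]


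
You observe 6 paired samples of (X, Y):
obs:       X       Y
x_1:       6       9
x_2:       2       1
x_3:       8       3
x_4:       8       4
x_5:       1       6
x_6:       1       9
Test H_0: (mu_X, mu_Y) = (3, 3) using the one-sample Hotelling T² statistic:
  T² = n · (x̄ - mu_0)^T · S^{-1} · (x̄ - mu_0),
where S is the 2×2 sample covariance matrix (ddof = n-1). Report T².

Step 1 — sample mean vector:
  mean(X) = (6 + 2 + 8 + 8 + 1 + 1) / 6 = 26/6 = 4.3333
  mean(Y) = (9 + 1 + 3 + 4 + 6 + 9) / 6 = 32/6 = 5.3333
  x̄ = (4.3333, 5.3333),  deviation x̄ - mu_0 = (4.3333, 5.3333) - (3, 3) = (1.3333, 2.3333).

Step 2 — sample covariance matrix, S[i,j] = (1/(n-1)) · Σ_k (x_{k,i} - mean_i) · (x_{k,j} - mean_j), divisor n-1 = 5:
  S[X,X] = ((1.6667)·(1.6667) + (-2.3333)·(-2.3333) + (3.6667)·(3.6667) + (3.6667)·(3.6667) + (-3.3333)·(-3.3333) + (-3.3333)·(-3.3333)) / 5 = 57.3333/5 = 11.4667
  S[X,Y] = ((1.6667)·(3.6667) + (-2.3333)·(-4.3333) + (3.6667)·(-2.3333) + (3.6667)·(-1.3333) + (-3.3333)·(0.6667) + (-3.3333)·(3.6667)) / 5 = -11.6667/5 = -2.3333
  S[Y,Y] = ((3.6667)·(3.6667) + (-4.3333)·(-4.3333) + (-2.3333)·(-2.3333) + (-1.3333)·(-1.3333) + (0.6667)·(0.6667) + (3.6667)·(3.6667)) / 5 = 53.3333/5 = 10.6667
  S = [[11.4667, -2.3333],
 [-2.3333, 10.6667]].

Step 3 — invert S. det(S) = 11.4667·10.6667 - (-2.3333)² = 116.8667.
  S^{-1} = (1/det) · [[d, -b], [-b, a]] = [[0.0913, 0.02],
 [0.02, 0.0981]].

Step 4 — quadratic form (x̄ - mu_0)^T · S^{-1} · (x̄ - mu_0):
  S^{-1} · (x̄ - mu_0) = (0.1683, 0.2556),
  (x̄ - mu_0)^T · [...] = (1.3333)·(0.1683) + (2.3333)·(0.2556) = 0.8207.

Step 5 — scale by n: T² = 6 · 0.8207 = 4.9241.

T² ≈ 4.9241


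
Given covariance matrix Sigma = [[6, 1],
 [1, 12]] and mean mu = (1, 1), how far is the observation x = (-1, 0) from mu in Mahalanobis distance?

Step 1 — centre the observation: (x - mu) = (-2, -1).

Step 2 — invert Sigma. det(Sigma) = 6·12 - (1)² = 71.
  Sigma^{-1} = (1/det) · [[d, -b], [-b, a]] = [[0.169, -0.0141],
 [-0.0141, 0.0845]].

Step 3 — form the quadratic (x - mu)^T · Sigma^{-1} · (x - mu):
  Sigma^{-1} · (x - mu) = (-0.3239, -0.0563).
  (x - mu)^T · [Sigma^{-1} · (x - mu)] = (-2)·(-0.3239) + (-1)·(-0.0563) = 0.7042.

Step 4 — take square root: d = √(0.7042) ≈ 0.8392.

d(x, mu) = √(0.7042) ≈ 0.8392


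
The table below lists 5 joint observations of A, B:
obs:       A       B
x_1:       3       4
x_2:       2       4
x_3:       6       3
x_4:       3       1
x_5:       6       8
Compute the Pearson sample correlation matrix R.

Step 1 — column means:
  mean(A) = (3 + 2 + 6 + 3 + 6) / 5 = 20/5 = 4
  mean(B) = (4 + 4 + 3 + 1 + 8) / 5 = 20/5 = 4

Step 2 — sample variances and covariances s[i,j] = (1/(n-1)) · Σ_k (x_{k,i} - mean_i) · (x_{k,j} - mean_j), with n-1 = 4:
  s[A,A] = ((-1)·(-1) + (-2)·(-2) + (2)·(2) + (-1)·(-1) + (2)·(2)) / 4 = 14/4 = 3.5
  s[A,B] = ((-1)·(0) + (-2)·(0) + (2)·(-1) + (-1)·(-3) + (2)·(4)) / 4 = 9/4 = 2.25
  s[B,B] = ((0)·(0) + (0)·(0) + (-1)·(-1) + (-3)·(-3) + (4)·(4)) / 4 = 26/4 = 6.5
  Sample standard deviations s_i = √(s[i,i]):
  s(A) = √(3.5) = 1.8708
  s(B) = √(6.5) = 2.5495

Step 3 — r_{ij} = s_{ij} / (s_i · s_j):
  r[A,A] = 1 (diagonal).
  r[A,B] = 2.25 / (1.8708 · 2.5495) = 2.25 / 4.7697 = 0.4717
  r[B,B] = 1 (diagonal).

R is symmetric with unit diagonal. Assembling:

R = [[1, 0.4717],
 [0.4717, 1]]


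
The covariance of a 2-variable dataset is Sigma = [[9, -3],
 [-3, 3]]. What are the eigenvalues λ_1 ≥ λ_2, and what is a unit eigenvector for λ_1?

Step 1 — characteristic polynomial of 2×2 Sigma:
  det(Sigma - λI) = λ² - trace · λ + det = 0.
  trace = 9 + 3 = 12, det = 9·3 - (-3)² = 18.
Step 2 — discriminant:
  Δ = trace² - 4·det = 144 - 72 = 72.
Step 3 — eigenvalues:
  λ = (trace ± √Δ)/2 = (12 ± 8.4853)/2,
  λ_1 = 10.2426,  λ_2 = 1.7574.

Step 4 — unit eigenvector for λ_1: solve (Sigma - λ_1 I)v = 0. First row:
  (9 - 10.2426)·v_x + (-3)·v_y = 0, i.e. (-1.2426)·v_x + (-3)·v_y = 0,
  so v ∝ (b, λ_1 - a) = (-3, 1.2426); multiply by -1 so the first entry is positive: u = (3, -1.2426).
  ||u|| = √((3)² + (-1.2426)²) = √(10.5442) ≈ 3.2472,
  v_1 = u/||u|| ≈ (0.9239, -0.3827) (||v_1|| = 1).

λ_1 = 10.2426,  λ_2 = 1.7574;  v_1 ≈ (0.9239, -0.3827)


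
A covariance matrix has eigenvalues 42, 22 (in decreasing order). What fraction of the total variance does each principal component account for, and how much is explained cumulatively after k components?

Step 1 — total variance = trace(Sigma) = Σ λ_i = 42 + 22 = 64.

Step 2 — fraction explained by component i = λ_i / Σ λ:
  PC1: 42/64 = 0.6562
  PC2: 22/64 = 0.3438

Step 3 — cumulative fraction after k components = (λ_1 + ... + λ_k) / Σ λ:
  k = 1: 42/64 = 0.6562
  k = 2: (42 + 22)/64 = 64/64 = 1

Summary (fraction, with percent):

explained: PC1 0.6562 (65.62%), PC2 0.3438 (34.38%);  cumulative: 0.6562, 1


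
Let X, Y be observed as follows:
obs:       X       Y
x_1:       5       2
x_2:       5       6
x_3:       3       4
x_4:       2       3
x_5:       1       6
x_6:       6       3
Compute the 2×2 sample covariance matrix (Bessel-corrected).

Step 1 — column means:
  mean(X) = (5 + 5 + 3 + 2 + 1 + 6) / 6 = 22/6 = 3.6667
  mean(Y) = (2 + 6 + 4 + 3 + 6 + 3) / 6 = 24/6 = 4

Step 2 — sample covariance S[i,j] = (1/(n-1)) · Σ_k (x_{k,i} - mean_i) · (x_{k,j} - mean_j), with n-1 = 5.
  S[X,X] = ((1.3333)·(1.3333) + (1.3333)·(1.3333) + (-0.6667)·(-0.6667) + (-1.6667)·(-1.6667) + (-2.6667)·(-2.6667) + (2.3333)·(2.3333)) / 5 = 19.3333/5 = 3.8667
  S[X,Y] = ((1.3333)·(-2) + (1.3333)·(2) + (-0.6667)·(0) + (-1.6667)·(-1) + (-2.6667)·(2) + (2.3333)·(-1)) / 5 = -6/5 = -1.2
  S[Y,Y] = ((-2)·(-2) + (2)·(2) + (0)·(0) + (-1)·(-1) + (2)·(2) + (-1)·(-1)) / 5 = 14/5 = 2.8

S is symmetric (S[j,i] = S[i,j]). Assembling:

S = [[3.8667, -1.2],
 [-1.2, 2.8]]


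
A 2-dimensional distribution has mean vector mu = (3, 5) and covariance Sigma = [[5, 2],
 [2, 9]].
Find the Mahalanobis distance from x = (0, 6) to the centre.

Step 1 — centre the observation: (x - mu) = (-3, 1).

Step 2 — invert Sigma. det(Sigma) = 5·9 - (2)² = 41.
  Sigma^{-1} = (1/det) · [[d, -b], [-b, a]] = [[0.2195, -0.0488],
 [-0.0488, 0.122]].

Step 3 — form the quadratic (x - mu)^T · Sigma^{-1} · (x - mu):
  Sigma^{-1} · (x - mu) = (-0.7073, 0.2683).
  (x - mu)^T · [Sigma^{-1} · (x - mu)] = (-3)·(-0.7073) + (1)·(0.2683) = 2.3902.

Step 4 — take square root: d = √(2.3902) ≈ 1.546.

d(x, mu) = √(2.3902) ≈ 1.546


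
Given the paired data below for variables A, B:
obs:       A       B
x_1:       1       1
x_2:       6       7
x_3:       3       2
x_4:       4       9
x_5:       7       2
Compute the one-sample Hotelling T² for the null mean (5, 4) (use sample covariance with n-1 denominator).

Step 1 — sample mean vector:
  mean(A) = (1 + 6 + 3 + 4 + 7) / 5 = 21/5 = 4.2
  mean(B) = (1 + 7 + 2 + 9 + 2) / 5 = 21/5 = 4.2
  x̄ = (4.2, 4.2),  deviation x̄ - mu_0 = (4.2, 4.2) - (5, 4) = (-0.8, 0.2).

Step 2 — sample covariance matrix, S[i,j] = (1/(n-1)) · Σ_k (x_{k,i} - mean_i) · (x_{k,j} - mean_j), divisor n-1 = 4:
  S[A,A] = ((-3.2)·(-3.2) + (1.8)·(1.8) + (-1.2)·(-1.2) + (-0.2)·(-0.2) + (2.8)·(2.8)) / 4 = 22.8/4 = 5.7
  S[A,B] = ((-3.2)·(-3.2) + (1.8)·(2.8) + (-1.2)·(-2.2) + (-0.2)·(4.8) + (2.8)·(-2.2)) / 4 = 10.8/4 = 2.7
  S[B,B] = ((-3.2)·(-3.2) + (2.8)·(2.8) + (-2.2)·(-2.2) + (4.8)·(4.8) + (-2.2)·(-2.2)) / 4 = 50.8/4 = 12.7
  S = [[5.7, 2.7],
 [2.7, 12.7]].

Step 3 — invert S. det(S) = 5.7·12.7 - (2.7)² = 65.1.
  S^{-1} = (1/det) · [[d, -b], [-b, a]] = [[0.1951, -0.0415],
 [-0.0415, 0.0876]].

Step 4 — quadratic form (x̄ - mu_0)^T · S^{-1} · (x̄ - mu_0):
  S^{-1} · (x̄ - mu_0) = (-0.1644, 0.0507),
  (x̄ - mu_0)^T · [...] = (-0.8)·(-0.1644) + (0.2)·(0.0507) = 0.1416.

Step 5 — scale by n: T² = 5 · 0.1416 = 0.7081.

T² ≈ 0.7081


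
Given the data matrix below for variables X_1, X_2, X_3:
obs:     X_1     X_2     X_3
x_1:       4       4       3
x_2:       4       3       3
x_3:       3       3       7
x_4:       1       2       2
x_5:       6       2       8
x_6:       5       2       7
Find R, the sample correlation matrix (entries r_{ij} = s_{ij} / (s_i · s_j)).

Step 1 — column means:
  mean(X_1) = (4 + 4 + 3 + 1 + 6 + 5) / 6 = 23/6 = 3.8333
  mean(X_2) = (4 + 3 + 3 + 2 + 2 + 2) / 6 = 16/6 = 2.6667
  mean(X_3) = (3 + 3 + 7 + 2 + 8 + 7) / 6 = 30/6 = 5

Step 2 — sample variances and covariances s[i,j] = (1/(n-1)) · Σ_k (x_{k,i} - mean_i) · (x_{k,j} - mean_j), with n-1 = 5:
  s[X_1,X_1] = ((0.1667)·(0.1667) + (0.1667)·(0.1667) + (-0.8333)·(-0.8333) + (-2.8333)·(-2.8333) + (2.1667)·(2.1667) + (1.1667)·(1.1667)) / 5 = 14.8333/5 = 2.9667
  s[X_1,X_2] = ((0.1667)·(1.3333) + (0.1667)·(0.3333) + (-0.8333)·(0.3333) + (-2.8333)·(-0.6667) + (2.1667)·(-0.6667) + (1.1667)·(-0.6667)) / 5 = -0.3333/5 = -0.0667
  s[X_1,X_3] = ((0.1667)·(-2) + (0.1667)·(-2) + (-0.8333)·(2) + (-2.8333)·(-3) + (2.1667)·(3) + (1.1667)·(2)) / 5 = 15/5 = 3
  s[X_2,X_2] = ((1.3333)·(1.3333) + (0.3333)·(0.3333) + (0.3333)·(0.3333) + (-0.6667)·(-0.6667) + (-0.6667)·(-0.6667) + (-0.6667)·(-0.6667)) / 5 = 3.3333/5 = 0.6667
  s[X_2,X_3] = ((1.3333)·(-2) + (0.3333)·(-2) + (0.3333)·(2) + (-0.6667)·(-3) + (-0.6667)·(3) + (-0.6667)·(2)) / 5 = -4/5 = -0.8
  s[X_3,X_3] = ((-2)·(-2) + (-2)·(-2) + (2)·(2) + (-3)·(-3) + (3)·(3) + (2)·(2)) / 5 = 34/5 = 6.8
  Sample standard deviations s_i = √(s[i,i]):
  s(X_1) = √(2.9667) = 1.7224
  s(X_2) = √(0.6667) = 0.8165
  s(X_3) = √(6.8) = 2.6077

Step 3 — r_{ij} = s_{ij} / (s_i · s_j):
  r[X_1,X_1] = 1 (diagonal).
  r[X_1,X_2] = -0.0667 / (1.7224 · 0.8165) = -0.0667 / 1.4063 = -0.0474
  r[X_1,X_3] = 3 / (1.7224 · 2.6077) = 3 / 4.4915 = 0.6679
  r[X_2,X_2] = 1 (diagonal).
  r[X_2,X_3] = -0.8 / (0.8165 · 2.6077) = -0.8 / 2.1292 = -0.3757
  r[X_3,X_3] = 1 (diagonal).

R is symmetric with unit diagonal. Assembling:

R = [[1, -0.0474, 0.6679],
 [-0.0474, 1, -0.3757],
 [0.6679, -0.3757, 1]]


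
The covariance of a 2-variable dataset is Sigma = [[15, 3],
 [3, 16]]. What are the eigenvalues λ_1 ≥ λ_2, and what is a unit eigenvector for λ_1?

Step 1 — characteristic polynomial of 2×2 Sigma:
  det(Sigma - λI) = λ² - trace · λ + det = 0.
  trace = 15 + 16 = 31, det = 15·16 - (3)² = 231.
Step 2 — discriminant:
  Δ = trace² - 4·det = 961 - 924 = 37.
Step 3 — eigenvalues:
  λ = (trace ± √Δ)/2 = (31 ± 6.0828)/2,
  λ_1 = 18.5414,  λ_2 = 12.4586.

Step 4 — unit eigenvector for λ_1: solve (Sigma - λ_1 I)v = 0. First row:
  (15 - 18.5414)·v_x + (3)·v_y = 0, i.e. (-3.5414)·v_x + (3)·v_y = 0,
  so v ∝ (b, λ_1 - a) = (3, 3.5414) = u.
  ||u|| = √((3)² + (3.5414)²) = √(21.5414) ≈ 4.6413,
  v_1 = u/||u|| ≈ (0.6464, 0.763) (||v_1|| = 1).

λ_1 = 18.5414,  λ_2 = 12.4586;  v_1 ≈ (0.6464, 0.763)


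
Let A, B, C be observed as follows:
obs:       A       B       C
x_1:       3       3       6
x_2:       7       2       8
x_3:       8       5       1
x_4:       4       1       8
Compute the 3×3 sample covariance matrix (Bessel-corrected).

Step 1 — column means:
  mean(A) = (3 + 7 + 8 + 4) / 4 = 22/4 = 5.5
  mean(B) = (3 + 2 + 5 + 1) / 4 = 11/4 = 2.75
  mean(C) = (6 + 8 + 1 + 8) / 4 = 23/4 = 5.75

Step 2 — sample covariance S[i,j] = (1/(n-1)) · Σ_k (x_{k,i} - mean_i) · (x_{k,j} - mean_j), with n-1 = 3.
  S[A,A] = ((-2.5)·(-2.5) + (1.5)·(1.5) + (2.5)·(2.5) + (-1.5)·(-1.5)) / 3 = 17/3 = 5.6667
  S[A,B] = ((-2.5)·(0.25) + (1.5)·(-0.75) + (2.5)·(2.25) + (-1.5)·(-1.75)) / 3 = 6.5/3 = 2.1667
  S[A,C] = ((-2.5)·(0.25) + (1.5)·(2.25) + (2.5)·(-4.75) + (-1.5)·(2.25)) / 3 = -12.5/3 = -4.1667
  S[B,B] = ((0.25)·(0.25) + (-0.75)·(-0.75) + (2.25)·(2.25) + (-1.75)·(-1.75)) / 3 = 8.75/3 = 2.9167
  S[B,C] = ((0.25)·(0.25) + (-0.75)·(2.25) + (2.25)·(-4.75) + (-1.75)·(2.25)) / 3 = -16.25/3 = -5.4167
  S[C,C] = ((0.25)·(0.25) + (2.25)·(2.25) + (-4.75)·(-4.75) + (2.25)·(2.25)) / 3 = 32.75/3 = 10.9167

S is symmetric (S[j,i] = S[i,j]). Assembling:

S = [[5.6667, 2.1667, -4.1667],
 [2.1667, 2.9167, -5.4167],
 [-4.1667, -5.4167, 10.9167]]


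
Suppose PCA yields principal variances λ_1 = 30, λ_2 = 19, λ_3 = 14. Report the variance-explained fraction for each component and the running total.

Step 1 — total variance = trace(Sigma) = Σ λ_i = 30 + 19 + 14 = 63.

Step 2 — fraction explained by component i = λ_i / Σ λ:
  PC1: 30/63 = 0.4762
  PC2: 19/63 = 0.3016
  PC3: 14/63 = 0.2222

Step 3 — cumulative fraction after k components = (λ_1 + ... + λ_k) / Σ λ:
  k = 1: 30/63 = 0.4762
  k = 2: (30 + 19)/63 = 49/63 = 0.7778
  k = 3: (30 + 19 + 14)/63 = 63/63 = 1

Summary (fraction, with percent):

explained: PC1 0.4762 (47.62%), PC2 0.3016 (30.16%), PC3 0.2222 (22.22%);  cumulative: 0.4762, 0.7778, 1


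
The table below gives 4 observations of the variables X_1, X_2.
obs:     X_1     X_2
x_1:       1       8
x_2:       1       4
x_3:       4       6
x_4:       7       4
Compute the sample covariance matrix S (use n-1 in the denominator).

Step 1 — column means:
  mean(X_1) = (1 + 1 + 4 + 7) / 4 = 13/4 = 3.25
  mean(X_2) = (8 + 4 + 6 + 4) / 4 = 22/4 = 5.5

Step 2 — sample covariance S[i,j] = (1/(n-1)) · Σ_k (x_{k,i} - mean_i) · (x_{k,j} - mean_j), with n-1 = 3.
  S[X_1,X_1] = ((-2.25)·(-2.25) + (-2.25)·(-2.25) + (0.75)·(0.75) + (3.75)·(3.75)) / 3 = 24.75/3 = 8.25
  S[X_1,X_2] = ((-2.25)·(2.5) + (-2.25)·(-1.5) + (0.75)·(0.5) + (3.75)·(-1.5)) / 3 = -7.5/3 = -2.5
  S[X_2,X_2] = ((2.5)·(2.5) + (-1.5)·(-1.5) + (0.5)·(0.5) + (-1.5)·(-1.5)) / 3 = 11/3 = 3.6667

S is symmetric (S[j,i] = S[i,j]). Assembling:

S = [[8.25, -2.5],
 [-2.5, 3.6667]]


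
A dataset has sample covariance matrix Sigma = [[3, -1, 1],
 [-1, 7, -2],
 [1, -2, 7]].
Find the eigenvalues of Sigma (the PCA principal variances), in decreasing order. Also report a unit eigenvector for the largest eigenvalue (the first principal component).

Step 1 — characteristic polynomial p(λ) = det(λI - Sigma) = λ³ - tr·λ² + c_1·λ - det, where tr = trace, c_1 = sum of the principal 2×2 minors, det = det(Sigma):
  tr = 3 + 7 + 7 = 17,
  c_1 = (3·7 - (-1)²) + (3·7 - (1)²) + (7·7 - (-2)²) = 20 + 20 + 45 = 85,
  det = 3·(7·7 - (-2)²) - (-1)·((-1)·7 - (-2)·(1)) + (1)·((-1)·(-2) - 7·(1)) = 3·(45) - (-1)·(-5) + (1)·(-5) = 125.
  So p(λ) = λ³ - 17λ² + 85λ - 125.
Step 2 — look for an integer root (rational root theorem: any rational root is an integer divisor of 125). Testing λ = 5:
  p(5) = 125 - 425 + 425 - 125 = 0  ✓
  Dividing out (λ - 5): p(λ) = (λ - 5)(λ² - 12λ + 25).
Step 3 — remaining eigenvalues from the quadratic λ² - 12λ + 25 = 0:
  Δ = 12² - 4·25 = 144 - 100 = 44,  λ = (12 ± √44)/2 = (12 ± 6.6332)/2 ≈ 9.3166 or 2.6834.
  Sorted: λ_1 = 9.3166,  λ_2 = 5,  λ_3 = 2.6834  (check: sum = 17 = tr ✓).

Step 4 — unit eigenvector for λ_1 ≈ 9.3166: v spans the null space of (Sigma - λ_1 I), whose rows are
  r_1 = (-6.3166, -1, 1),  r_2 = (-1, -2.3166, -2),  r_3 = (1, -2, -2.3166).
  v is orthogonal to every row, so take v ∝ r_1 × r_2 = ((-1)·(-2) - (1)·(-2.3166), (1)·(-1) - (-6.3166)·(-2), (-6.3166)·(-2.3166) - (-1)·(-1)) ≈ (4.3166, -13.6332, 13.6332).
  Let u = (4.3166, -13.6332, 13.6332).
  ||u|| = √((4.3166)² + (-13.6332)² + (13.6332)²) = √(390.3642) ≈ 19.7576,  v_1 = u/||u|| ≈ (0.2185, -0.69, 0.69) (||v_1|| = 1).

λ_1 = 9.3166,  λ_2 = 5,  λ_3 = 2.6834;  v_1 ≈ (0.2185, -0.69, 0.69)
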